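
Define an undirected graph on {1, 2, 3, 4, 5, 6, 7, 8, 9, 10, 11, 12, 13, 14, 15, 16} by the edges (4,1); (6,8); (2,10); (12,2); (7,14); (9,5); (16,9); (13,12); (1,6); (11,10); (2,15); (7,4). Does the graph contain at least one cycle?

No

|V| = 16, |E| = 12, number of components = 4.
A forest on 16 vertices with 4 components has exactly 12 edges, which matches — so no cycle.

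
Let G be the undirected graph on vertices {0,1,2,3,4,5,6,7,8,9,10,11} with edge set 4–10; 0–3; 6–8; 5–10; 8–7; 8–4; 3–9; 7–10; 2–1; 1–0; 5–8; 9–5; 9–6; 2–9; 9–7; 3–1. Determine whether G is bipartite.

No

The cycle 1-0-3-1 has length 3, which is odd, so the graph is not bipartite.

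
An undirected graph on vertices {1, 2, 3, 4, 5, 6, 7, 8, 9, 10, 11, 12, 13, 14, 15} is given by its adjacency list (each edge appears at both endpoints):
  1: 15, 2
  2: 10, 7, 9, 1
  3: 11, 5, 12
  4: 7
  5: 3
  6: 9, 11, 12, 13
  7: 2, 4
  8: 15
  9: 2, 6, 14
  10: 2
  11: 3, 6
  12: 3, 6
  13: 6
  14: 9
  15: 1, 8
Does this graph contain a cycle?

Yes

|V| = 15, |E| = 15, number of components = 1.
One cycle is 6-12-3-11-6.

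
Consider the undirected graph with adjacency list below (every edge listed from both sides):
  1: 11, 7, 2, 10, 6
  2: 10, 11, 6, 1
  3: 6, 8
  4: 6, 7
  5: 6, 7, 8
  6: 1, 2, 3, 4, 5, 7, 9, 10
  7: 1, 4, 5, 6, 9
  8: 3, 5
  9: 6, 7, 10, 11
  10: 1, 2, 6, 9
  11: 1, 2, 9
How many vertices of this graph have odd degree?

4

Degrees: 1:5, 2:4, 3:2, 4:2, 5:3, 6:8, 7:5, 8:2, 9:4, 10:4, 11:3
Odd-degree vertices: 1, 5, 7, 11.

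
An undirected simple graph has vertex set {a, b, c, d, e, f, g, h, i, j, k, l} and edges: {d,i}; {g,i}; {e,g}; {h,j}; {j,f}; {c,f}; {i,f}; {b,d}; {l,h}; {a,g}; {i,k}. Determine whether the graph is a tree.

Yes

|V| = 12, |E| = 11.
It is connected with exactly 11 edges, hence acyclic — it is a tree.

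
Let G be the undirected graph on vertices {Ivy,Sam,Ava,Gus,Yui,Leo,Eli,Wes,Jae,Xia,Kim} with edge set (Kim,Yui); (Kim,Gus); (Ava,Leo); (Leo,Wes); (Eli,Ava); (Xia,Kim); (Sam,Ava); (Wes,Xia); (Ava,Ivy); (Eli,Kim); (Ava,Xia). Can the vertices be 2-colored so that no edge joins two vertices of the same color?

Yes

Partition the vertices as {Ava, Wes, Jae, Kim} vs {Ivy, Sam, Gus, Yui, Leo, Eli, Xia}. Each listed edge has one endpoint in each part, so the graph is bipartite.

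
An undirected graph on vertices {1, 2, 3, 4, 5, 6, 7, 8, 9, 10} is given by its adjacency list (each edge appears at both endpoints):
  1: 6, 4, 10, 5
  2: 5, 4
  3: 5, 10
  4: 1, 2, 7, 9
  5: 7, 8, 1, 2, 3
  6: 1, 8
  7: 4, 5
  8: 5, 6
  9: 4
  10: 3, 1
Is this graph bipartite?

Yes

Partition the vertices as {4, 5, 6, 10} vs {1, 2, 3, 7, 8, 9}. Each listed edge has one endpoint in each part, so the graph is bipartite.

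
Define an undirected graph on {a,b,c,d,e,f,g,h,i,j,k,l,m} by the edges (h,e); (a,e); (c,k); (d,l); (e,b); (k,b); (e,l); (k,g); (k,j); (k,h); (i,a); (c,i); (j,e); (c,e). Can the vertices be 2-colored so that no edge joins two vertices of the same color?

Yes

A valid 2-coloring puts {d, e, f, i, k, m} on one side and {a, b, c, g, h, j, l} on the other; every edge crosses between the two sides.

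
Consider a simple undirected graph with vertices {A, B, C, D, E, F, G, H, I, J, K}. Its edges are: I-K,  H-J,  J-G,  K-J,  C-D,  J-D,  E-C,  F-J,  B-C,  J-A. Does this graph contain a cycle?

|V| = 11, |E| = 10, number of components = 1.
Since 10 = 11 - 1, the graph is a forest and contains no cycle.

No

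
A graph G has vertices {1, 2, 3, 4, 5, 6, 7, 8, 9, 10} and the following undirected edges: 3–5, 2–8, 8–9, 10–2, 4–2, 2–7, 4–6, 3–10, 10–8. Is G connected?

Component: {1}
Component: {2, 3, 4, 5, 6, 7, 8, 9, 10}
No edge joins these 2 groups, so the graph is disconnected.

No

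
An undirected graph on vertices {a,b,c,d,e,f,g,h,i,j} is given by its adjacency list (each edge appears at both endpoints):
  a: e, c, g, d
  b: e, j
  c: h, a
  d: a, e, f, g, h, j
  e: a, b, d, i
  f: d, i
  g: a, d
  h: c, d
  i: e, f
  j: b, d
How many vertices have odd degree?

0

Degrees: a:4, b:2, c:2, d:6, e:4, f:2, g:2, h:2, i:2, j:2
Odd-degree vertices: none.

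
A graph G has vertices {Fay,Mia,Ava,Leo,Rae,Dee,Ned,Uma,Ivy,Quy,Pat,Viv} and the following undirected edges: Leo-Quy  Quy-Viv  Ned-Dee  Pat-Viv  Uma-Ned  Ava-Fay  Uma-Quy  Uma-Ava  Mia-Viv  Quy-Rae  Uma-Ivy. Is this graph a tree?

Yes

|V| = 12, |E| = 11.
It is connected with exactly 11 edges, hence acyclic — it is a tree.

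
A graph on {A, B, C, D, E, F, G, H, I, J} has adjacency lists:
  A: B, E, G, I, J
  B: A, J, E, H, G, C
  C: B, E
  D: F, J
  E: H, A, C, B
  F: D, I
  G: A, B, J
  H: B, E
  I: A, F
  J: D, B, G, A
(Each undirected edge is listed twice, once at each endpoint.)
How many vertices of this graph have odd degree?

Degrees: A:5, B:6, C:2, D:2, E:4, F:2, G:3, H:2, I:2, J:4
Odd-degree vertices: A, G.

2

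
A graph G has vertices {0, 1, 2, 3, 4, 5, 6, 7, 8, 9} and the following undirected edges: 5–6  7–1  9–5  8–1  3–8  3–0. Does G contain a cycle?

No

The graph has 10 vertices, 6 edges, and 4 connected components.
Since 6 = 10 - 4, the graph is a forest and contains no cycle.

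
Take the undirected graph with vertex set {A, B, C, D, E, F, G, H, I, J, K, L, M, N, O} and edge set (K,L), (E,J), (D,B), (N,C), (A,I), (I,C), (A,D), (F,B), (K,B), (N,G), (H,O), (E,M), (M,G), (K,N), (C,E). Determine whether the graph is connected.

No

Component: {H, O}
Component: {A, B, C, D, E, F, G, I, J, K, L, M, N}
There are 2 separate components, so the graph is not connected.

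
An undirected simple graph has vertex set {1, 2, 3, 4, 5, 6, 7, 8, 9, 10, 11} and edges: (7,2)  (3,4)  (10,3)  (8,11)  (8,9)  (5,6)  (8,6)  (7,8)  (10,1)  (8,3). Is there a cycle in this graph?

|V| = 11, |E| = 10, number of components = 1.
A forest on 11 vertices with 1 component has exactly 10 edges, which matches — so no cycle.

No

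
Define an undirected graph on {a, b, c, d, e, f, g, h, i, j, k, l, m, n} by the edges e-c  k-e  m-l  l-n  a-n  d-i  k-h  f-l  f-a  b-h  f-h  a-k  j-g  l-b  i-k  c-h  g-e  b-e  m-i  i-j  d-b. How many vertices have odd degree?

Degrees: a:3, b:4, c:2, d:2, e:4, f:3, g:2, h:4, i:4, j:2, k:4, l:4, m:2, n:2
Odd-degree vertices: a, f.

2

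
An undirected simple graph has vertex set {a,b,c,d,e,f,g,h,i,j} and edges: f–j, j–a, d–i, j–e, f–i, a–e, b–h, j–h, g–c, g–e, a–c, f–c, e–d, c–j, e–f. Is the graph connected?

Starting from a and exploring outward reaches every vertex (a, c, j, e, f, g, h, d, i, b); the graph is connected.

Yes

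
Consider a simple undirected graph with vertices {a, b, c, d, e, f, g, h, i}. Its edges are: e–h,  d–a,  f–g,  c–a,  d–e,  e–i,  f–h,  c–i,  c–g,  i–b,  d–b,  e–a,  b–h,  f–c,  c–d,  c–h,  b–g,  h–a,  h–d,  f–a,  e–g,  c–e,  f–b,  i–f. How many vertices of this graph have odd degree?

4

Degrees: a:5, b:5, c:7, d:5, e:6, f:6, g:4, h:6, i:4
Odd-degree vertices: a, b, c, d.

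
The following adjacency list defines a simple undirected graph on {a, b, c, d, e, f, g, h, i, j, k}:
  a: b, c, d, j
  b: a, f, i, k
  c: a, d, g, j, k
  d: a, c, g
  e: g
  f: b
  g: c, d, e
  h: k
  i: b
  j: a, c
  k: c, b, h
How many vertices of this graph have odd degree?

Degrees: a:4, b:4, c:5, d:3, e:1, f:1, g:3, h:1, i:1, j:2, k:3
Odd-degree vertices: c, d, e, f, g, h, i, k.

8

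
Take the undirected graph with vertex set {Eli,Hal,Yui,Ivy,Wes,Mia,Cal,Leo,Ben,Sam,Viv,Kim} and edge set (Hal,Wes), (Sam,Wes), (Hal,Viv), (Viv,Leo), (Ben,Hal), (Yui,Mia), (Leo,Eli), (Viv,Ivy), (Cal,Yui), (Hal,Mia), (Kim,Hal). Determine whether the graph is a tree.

Yes

|V| = 12, |E| = 11.
Connected and |E| = |V| - 1, which characterizes a tree.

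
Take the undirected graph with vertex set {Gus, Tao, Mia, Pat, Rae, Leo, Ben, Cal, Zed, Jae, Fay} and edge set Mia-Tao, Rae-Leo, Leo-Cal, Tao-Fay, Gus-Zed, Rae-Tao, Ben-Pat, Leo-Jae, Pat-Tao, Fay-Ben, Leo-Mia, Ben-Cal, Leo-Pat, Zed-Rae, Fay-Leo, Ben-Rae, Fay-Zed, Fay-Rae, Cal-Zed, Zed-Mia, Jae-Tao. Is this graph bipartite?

No

Zed-Rae-Fay-Zed is an odd cycle (length 3), and a bipartite graph can contain only even cycles.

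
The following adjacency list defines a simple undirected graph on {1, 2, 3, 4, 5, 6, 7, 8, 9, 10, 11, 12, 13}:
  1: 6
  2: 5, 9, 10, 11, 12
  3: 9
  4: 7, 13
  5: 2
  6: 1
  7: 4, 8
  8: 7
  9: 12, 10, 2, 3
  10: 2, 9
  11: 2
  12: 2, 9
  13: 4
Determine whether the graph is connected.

Component: {1, 6}
Component: {4, 7, 8, 13}
Component: {2, 3, 5, 9, 10, 11, 12}
No edge joins these 3 groups, so the graph is disconnected.

No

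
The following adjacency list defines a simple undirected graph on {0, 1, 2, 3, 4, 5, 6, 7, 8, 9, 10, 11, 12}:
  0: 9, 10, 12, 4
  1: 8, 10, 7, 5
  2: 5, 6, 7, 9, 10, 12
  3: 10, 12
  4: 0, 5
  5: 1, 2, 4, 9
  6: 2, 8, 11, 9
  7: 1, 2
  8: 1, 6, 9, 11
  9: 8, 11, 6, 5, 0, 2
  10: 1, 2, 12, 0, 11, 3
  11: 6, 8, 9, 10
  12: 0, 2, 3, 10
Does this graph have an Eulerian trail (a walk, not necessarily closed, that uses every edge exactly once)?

Yes

Degrees: 0:4, 1:4, 2:6, 3:2, 4:2, 5:4, 6:4, 7:2, 8:4, 9:6, 10:6, 11:4, 12:4
Odd-degree vertices: none (0 total).
The non-isolated vertices are connected and exactly 0 have odd degree, so an Eulerian trail exists.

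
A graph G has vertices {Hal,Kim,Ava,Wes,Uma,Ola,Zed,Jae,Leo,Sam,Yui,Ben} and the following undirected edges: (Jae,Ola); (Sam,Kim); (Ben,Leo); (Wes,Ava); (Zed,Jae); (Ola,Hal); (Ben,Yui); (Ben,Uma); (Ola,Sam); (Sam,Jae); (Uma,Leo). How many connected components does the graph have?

Component: {Ava, Wes}
Component: {Uma, Leo, Yui, Ben}
Component: {Hal, Kim, Ola, Zed, Jae, Sam}

3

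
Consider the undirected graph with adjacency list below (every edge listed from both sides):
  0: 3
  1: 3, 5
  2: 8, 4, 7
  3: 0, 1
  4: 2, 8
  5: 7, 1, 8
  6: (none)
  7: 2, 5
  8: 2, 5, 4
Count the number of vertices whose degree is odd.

Degrees: 0:1, 1:2, 2:3, 3:2, 4:2, 5:3, 6:0, 7:2, 8:3
Odd-degree vertices: 0, 2, 5, 8.

4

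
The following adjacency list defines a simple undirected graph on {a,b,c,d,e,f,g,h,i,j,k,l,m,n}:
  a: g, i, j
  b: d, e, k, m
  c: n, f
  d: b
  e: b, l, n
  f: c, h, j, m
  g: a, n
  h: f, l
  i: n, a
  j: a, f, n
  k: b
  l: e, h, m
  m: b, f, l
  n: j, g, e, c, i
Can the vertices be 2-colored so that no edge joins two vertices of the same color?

Color {c, d, e, g, h, i, j, k, m} black and {a, b, f, l, n} white. No edge joins two same-colored vertices, so the graph is bipartite.

Yes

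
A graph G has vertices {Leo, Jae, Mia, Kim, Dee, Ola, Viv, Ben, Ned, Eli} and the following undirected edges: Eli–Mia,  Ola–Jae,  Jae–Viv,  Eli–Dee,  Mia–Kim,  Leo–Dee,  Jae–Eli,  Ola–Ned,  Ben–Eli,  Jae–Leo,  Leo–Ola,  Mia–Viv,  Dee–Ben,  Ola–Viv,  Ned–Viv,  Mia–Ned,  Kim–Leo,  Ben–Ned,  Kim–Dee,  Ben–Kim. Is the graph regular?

Yes

Degrees: Leo:4, Jae:4, Mia:4, Kim:4, Dee:4, Ola:4, Viv:4, Ben:4, Ned:4, Eli:4
Every vertex has degree 4, so the graph is 4-regular.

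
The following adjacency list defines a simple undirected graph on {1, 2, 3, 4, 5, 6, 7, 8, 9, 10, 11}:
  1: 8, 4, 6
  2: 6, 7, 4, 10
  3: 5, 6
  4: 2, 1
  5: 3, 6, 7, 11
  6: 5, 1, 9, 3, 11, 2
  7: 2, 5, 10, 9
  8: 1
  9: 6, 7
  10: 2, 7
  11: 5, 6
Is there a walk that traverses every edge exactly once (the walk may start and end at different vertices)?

Degrees: 1:3, 2:4, 3:2, 4:2, 5:4, 6:6, 7:4, 8:1, 9:2, 10:2, 11:2
Odd-degree vertices: 1, 8 (2 total).
With 2 odd-degree vertices and all edges in one connected piece, an Eulerian trail exists (from 1 to 8).

Yes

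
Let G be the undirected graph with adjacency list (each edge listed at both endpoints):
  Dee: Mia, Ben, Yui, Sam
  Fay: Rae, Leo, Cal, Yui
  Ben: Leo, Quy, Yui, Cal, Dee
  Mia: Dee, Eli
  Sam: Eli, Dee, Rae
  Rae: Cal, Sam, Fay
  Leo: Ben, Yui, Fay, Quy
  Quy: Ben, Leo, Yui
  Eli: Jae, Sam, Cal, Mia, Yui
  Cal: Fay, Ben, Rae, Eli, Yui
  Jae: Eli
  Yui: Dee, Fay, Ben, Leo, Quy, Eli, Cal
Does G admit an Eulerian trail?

Degrees: Dee:4, Fay:4, Ben:5, Mia:2, Sam:3, Rae:3, Leo:4, Quy:3, Eli:5, Cal:5, Jae:1, Yui:7
Odd-degree vertices: Ben, Sam, Rae, Quy, Eli, Cal, Jae, Yui (8 total).
An Eulerian trail requires 0 or 2 odd-degree vertices; here there are 8.

No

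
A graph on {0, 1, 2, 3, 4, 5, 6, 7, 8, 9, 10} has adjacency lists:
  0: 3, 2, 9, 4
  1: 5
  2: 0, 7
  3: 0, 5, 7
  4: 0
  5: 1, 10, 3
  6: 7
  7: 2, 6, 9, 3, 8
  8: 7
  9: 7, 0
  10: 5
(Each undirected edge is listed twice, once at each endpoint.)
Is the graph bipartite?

A valid 2-coloring puts {1, 2, 3, 4, 6, 8, 9, 10} on one side and {0, 5, 7} on the other; every edge crosses between the two sides.

Yes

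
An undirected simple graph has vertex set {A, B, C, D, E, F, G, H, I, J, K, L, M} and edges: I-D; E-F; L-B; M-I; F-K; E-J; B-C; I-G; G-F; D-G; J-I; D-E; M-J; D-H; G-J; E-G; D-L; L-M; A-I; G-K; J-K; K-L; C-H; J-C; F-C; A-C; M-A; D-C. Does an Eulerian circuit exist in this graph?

No

Degrees: A:3, B:2, C:6, D:6, E:4, F:4, G:6, H:2, I:5, J:6, K:4, L:4, M:4
A, I have odd degree; an Eulerian circuit needs every degree to be even, so none exists.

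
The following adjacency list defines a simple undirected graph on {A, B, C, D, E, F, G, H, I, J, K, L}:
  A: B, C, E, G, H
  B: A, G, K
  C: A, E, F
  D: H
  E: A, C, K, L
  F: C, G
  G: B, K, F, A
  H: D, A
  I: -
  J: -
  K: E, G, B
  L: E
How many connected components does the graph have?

Component: {I}
Component: {J}
Component: {A, B, C, D, E, F, G, H, K, L}

3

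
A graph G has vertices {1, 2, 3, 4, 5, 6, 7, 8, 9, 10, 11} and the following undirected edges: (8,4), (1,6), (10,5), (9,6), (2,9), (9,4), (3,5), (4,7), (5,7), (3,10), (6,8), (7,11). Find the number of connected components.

Component: {1, 2, 3, 4, 5, 6, 7, 8, 9, 10, 11}

1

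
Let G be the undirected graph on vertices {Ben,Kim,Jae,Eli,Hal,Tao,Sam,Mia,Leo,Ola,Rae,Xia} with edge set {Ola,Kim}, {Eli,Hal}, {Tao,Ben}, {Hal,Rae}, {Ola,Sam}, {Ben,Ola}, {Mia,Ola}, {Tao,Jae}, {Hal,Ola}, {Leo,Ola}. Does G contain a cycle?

No

The graph has 12 vertices, 10 edges, and 2 connected components.
Since 10 = 12 - 2, the graph is a forest and contains no cycle.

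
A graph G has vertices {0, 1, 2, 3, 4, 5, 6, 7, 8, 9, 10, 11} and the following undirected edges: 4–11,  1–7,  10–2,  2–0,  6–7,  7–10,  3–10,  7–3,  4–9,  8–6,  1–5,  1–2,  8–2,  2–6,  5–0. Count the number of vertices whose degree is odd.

6

Degrees: 0:2, 1:3, 2:5, 3:2, 4:2, 5:2, 6:3, 7:4, 8:2, 9:1, 10:3, 11:1
Odd-degree vertices: 1, 2, 6, 9, 10, 11.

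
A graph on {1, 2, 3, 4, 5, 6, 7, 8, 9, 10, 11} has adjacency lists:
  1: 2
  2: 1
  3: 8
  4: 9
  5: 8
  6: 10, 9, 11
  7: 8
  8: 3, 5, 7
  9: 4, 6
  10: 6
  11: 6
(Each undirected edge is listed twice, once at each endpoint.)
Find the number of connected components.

3

Component: {1, 2}
Component: {3, 5, 7, 8}
Component: {4, 6, 9, 10, 11}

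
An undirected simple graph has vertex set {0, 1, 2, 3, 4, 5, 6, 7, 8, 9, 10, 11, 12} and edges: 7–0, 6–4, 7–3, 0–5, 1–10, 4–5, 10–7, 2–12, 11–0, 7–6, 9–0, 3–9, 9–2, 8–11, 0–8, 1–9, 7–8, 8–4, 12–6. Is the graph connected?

Starting from 0 and exploring outward reaches every vertex (0, 9, 8, 11, 7, 5, 2, 1, 3, 4, 10, 6, 12); the graph is connected.

Yes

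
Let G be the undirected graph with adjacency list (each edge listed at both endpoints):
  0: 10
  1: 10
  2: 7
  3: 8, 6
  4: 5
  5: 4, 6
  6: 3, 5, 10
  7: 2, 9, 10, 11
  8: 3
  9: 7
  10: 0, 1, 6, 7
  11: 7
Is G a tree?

Yes

|V| = 12, |E| = 11.
Connected and |E| = |V| - 1, which characterizes a tree.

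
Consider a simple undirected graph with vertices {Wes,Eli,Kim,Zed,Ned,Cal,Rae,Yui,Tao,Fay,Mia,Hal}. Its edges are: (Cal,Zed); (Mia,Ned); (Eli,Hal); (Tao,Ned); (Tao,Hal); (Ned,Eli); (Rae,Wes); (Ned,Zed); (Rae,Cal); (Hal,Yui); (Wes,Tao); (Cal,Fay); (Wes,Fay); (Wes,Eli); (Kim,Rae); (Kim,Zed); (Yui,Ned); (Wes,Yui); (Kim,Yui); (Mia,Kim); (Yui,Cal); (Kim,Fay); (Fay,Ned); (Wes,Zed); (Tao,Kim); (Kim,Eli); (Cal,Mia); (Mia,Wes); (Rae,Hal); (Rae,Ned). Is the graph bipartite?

Yes

Color {Eli, Zed, Rae, Yui, Tao, Fay, Mia} black and {Wes, Kim, Ned, Cal, Hal} white. No edge joins two same-colored vertices, so the graph is bipartite.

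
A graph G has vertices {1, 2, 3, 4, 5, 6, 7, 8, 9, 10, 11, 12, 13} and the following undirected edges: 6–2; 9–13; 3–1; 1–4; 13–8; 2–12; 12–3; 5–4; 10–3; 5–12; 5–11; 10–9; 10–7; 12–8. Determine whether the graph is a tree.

No

The graph has 13 vertices and 14 edges.
Connected but with 14 > 12 edges, so it has a cycle and is not a tree.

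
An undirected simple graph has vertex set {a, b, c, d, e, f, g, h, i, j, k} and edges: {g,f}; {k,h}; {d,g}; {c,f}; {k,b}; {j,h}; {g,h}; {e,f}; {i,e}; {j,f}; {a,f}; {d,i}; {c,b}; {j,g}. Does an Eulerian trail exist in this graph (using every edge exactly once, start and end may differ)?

Degrees: a:1, b:2, c:2, d:2, e:2, f:5, g:4, h:3, i:2, j:3, k:2
Odd-degree vertices: a, f, h, j (4 total).
An Eulerian trail requires 0 or 2 odd-degree vertices; here there are 4.

No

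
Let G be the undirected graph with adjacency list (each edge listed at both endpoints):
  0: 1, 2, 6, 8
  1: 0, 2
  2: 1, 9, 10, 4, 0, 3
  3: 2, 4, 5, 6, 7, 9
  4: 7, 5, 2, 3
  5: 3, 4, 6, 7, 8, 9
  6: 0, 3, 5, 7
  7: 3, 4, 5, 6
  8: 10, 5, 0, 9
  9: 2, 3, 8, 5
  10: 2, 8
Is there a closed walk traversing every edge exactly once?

Degrees: 0:4, 1:2, 2:6, 3:6, 4:4, 5:6, 6:4, 7:4, 8:4, 9:4, 10:2
All degrees are even and the non-isolated vertices are connected — an Eulerian circuit exists.

Yes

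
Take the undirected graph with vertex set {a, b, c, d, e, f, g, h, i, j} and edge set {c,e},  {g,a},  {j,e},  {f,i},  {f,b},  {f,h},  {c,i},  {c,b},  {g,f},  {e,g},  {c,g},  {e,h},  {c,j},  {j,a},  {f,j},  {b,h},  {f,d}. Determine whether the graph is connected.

Yes

A breadth-first search from a visits a, j, g, f, e, c, d, h, i, b — all 10 vertices — so the graph is connected.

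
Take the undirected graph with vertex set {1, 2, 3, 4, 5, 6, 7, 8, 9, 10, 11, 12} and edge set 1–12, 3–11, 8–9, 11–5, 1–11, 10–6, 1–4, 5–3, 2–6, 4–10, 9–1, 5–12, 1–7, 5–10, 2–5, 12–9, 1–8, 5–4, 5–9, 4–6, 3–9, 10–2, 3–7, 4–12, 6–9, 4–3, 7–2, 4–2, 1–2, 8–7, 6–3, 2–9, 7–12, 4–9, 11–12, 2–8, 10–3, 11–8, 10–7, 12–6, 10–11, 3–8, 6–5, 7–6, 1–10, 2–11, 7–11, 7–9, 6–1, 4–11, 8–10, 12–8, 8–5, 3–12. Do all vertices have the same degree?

Degrees: 1:9, 2:9, 3:9, 4:9, 5:9, 6:9, 7:9, 8:9, 9:9, 10:9, 11:9, 12:9
Every vertex has degree 9, so the graph is 9-regular.

Yes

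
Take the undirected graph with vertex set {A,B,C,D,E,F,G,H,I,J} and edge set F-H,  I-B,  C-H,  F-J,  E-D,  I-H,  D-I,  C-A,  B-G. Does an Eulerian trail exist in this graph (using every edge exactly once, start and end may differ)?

Degrees: A:1, B:2, C:2, D:2, E:1, F:2, G:1, H:3, I:3, J:1
Odd-degree vertices: A, E, G, H, I, J (6 total).
With 6 odd-degree vertices (more than two), no single trail can use every edge.

No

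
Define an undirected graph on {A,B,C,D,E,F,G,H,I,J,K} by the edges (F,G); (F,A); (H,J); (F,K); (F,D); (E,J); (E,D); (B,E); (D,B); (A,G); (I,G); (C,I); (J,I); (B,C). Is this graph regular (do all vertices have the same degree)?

Degrees: A:2, B:3, C:2, D:3, E:3, F:4, G:3, H:1, I:3, J:3, K:1
Degrees are not all equal (e.g. deg(H)=1 but deg(F)=4); not regular.

No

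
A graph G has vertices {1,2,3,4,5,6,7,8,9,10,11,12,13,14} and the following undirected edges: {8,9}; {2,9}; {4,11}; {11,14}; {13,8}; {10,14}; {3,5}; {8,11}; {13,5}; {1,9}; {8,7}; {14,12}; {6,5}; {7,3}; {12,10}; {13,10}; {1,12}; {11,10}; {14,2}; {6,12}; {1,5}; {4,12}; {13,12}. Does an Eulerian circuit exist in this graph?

No

Degrees: 1:3, 2:2, 3:2, 4:2, 5:4, 6:2, 7:2, 8:4, 9:3, 10:4, 11:4, 12:6, 13:4, 14:4
Vertices with odd degree: 1, 9. An Eulerian circuit requires all degrees even.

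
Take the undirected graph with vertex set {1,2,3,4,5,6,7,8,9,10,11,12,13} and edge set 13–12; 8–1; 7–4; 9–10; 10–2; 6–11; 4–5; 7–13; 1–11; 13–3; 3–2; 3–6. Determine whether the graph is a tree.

The graph has 13 vertices and 12 edges.
It is connected with exactly 12 edges, hence acyclic — it is a tree.

Yes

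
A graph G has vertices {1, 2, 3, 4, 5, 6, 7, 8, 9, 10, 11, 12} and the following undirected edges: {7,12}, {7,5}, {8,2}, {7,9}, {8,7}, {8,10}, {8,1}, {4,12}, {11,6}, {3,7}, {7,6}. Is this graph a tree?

Yes

The graph has 12 vertices and 11 edges.
It is connected with exactly 11 edges, hence acyclic — it is a tree.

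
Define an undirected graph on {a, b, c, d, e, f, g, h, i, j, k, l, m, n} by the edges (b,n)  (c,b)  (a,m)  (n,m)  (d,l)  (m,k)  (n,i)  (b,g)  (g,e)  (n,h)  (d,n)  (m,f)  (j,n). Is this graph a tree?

Yes

|V| = 14, |E| = 13.
Connected and |E| = |V| - 1, which characterizes a tree.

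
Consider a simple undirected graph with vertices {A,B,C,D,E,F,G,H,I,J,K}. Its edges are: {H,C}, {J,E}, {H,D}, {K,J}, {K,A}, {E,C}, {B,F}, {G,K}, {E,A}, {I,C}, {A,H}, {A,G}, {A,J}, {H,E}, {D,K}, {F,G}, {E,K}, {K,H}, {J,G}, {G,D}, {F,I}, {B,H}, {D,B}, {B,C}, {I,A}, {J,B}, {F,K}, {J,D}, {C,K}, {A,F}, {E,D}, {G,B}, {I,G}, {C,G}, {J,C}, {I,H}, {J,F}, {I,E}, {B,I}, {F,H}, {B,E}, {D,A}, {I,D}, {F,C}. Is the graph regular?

Yes

Degrees: A:8, B:8, C:8, D:8, E:8, F:8, G:8, H:8, I:8, J:8, K:8
All degrees equal 8; the graph is regular.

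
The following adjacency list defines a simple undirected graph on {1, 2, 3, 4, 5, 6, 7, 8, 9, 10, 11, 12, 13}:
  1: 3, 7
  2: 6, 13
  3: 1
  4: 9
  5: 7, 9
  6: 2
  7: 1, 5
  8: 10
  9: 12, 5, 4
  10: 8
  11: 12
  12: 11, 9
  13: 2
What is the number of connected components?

3

Component: {8, 10}
Component: {2, 6, 13}
Component: {1, 3, 4, 5, 7, 9, 11, 12}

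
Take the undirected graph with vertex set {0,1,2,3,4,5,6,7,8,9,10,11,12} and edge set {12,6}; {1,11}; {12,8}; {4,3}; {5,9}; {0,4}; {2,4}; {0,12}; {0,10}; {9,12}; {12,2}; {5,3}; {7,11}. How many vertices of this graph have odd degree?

Degrees: 0:3, 1:1, 2:2, 3:2, 4:3, 5:2, 6:1, 7:1, 8:1, 9:2, 10:1, 11:2, 12:5
Odd-degree vertices: 0, 1, 4, 6, 7, 8, 10, 12.

8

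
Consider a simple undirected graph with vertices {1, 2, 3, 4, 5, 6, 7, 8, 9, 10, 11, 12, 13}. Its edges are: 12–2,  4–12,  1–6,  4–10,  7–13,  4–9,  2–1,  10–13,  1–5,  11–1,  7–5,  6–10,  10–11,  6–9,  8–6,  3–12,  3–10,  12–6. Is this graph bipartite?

Yes

Color {2, 3, 4, 5, 6, 11, 13} black and {1, 7, 8, 9, 10, 12} white. No edge joins two same-colored vertices, so the graph is bipartite.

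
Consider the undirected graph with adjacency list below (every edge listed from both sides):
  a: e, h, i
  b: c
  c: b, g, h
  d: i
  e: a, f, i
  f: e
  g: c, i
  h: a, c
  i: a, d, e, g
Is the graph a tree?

The graph has 9 vertices and 10 edges.
Connected but with 10 > 8 edges, so it has a cycle and is not a tree.

No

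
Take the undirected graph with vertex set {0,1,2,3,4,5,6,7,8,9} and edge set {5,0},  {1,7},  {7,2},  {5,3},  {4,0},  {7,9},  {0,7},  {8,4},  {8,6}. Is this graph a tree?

Yes

The graph has 10 vertices and 9 edges.
Connected and |E| = |V| - 1, which characterizes a tree.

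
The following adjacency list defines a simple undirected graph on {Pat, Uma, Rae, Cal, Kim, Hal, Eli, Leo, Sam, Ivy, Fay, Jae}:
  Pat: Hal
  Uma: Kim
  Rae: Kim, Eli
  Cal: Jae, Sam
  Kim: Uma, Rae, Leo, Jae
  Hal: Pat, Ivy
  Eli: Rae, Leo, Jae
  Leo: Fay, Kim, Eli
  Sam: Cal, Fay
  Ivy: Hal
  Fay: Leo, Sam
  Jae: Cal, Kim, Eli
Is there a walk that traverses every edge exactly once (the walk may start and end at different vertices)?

Degrees: Pat:1, Uma:1, Rae:2, Cal:2, Kim:4, Hal:2, Eli:3, Leo:3, Sam:2, Ivy:1, Fay:2, Jae:3
Odd-degree vertices: Pat, Uma, Eli, Leo, Ivy, Jae (6 total).
An Eulerian trail requires 0 or 2 odd-degree vertices; here there are 6.

No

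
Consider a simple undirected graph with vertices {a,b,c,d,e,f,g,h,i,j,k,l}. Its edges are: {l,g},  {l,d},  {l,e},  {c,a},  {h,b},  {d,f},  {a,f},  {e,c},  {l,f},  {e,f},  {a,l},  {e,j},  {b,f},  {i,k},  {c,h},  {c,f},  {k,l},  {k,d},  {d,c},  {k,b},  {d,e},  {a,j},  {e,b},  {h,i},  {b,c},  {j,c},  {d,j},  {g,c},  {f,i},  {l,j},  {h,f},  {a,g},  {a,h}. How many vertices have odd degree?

6

Degrees: a:6, b:5, c:8, d:6, e:6, f:8, g:3, h:5, i:3, j:5, k:4, l:7
Odd-degree vertices: b, g, h, i, j, l.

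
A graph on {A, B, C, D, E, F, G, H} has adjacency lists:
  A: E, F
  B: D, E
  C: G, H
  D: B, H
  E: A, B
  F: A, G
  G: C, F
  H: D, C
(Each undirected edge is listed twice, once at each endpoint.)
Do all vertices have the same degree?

Degrees: A:2, B:2, C:2, D:2, E:2, F:2, G:2, H:2
All degrees equal 2; the graph is regular.

Yes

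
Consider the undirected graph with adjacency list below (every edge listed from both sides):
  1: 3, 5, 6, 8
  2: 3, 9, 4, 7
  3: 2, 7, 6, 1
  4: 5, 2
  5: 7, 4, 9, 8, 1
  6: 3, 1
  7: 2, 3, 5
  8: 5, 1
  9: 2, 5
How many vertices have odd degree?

Degrees: 1:4, 2:4, 3:4, 4:2, 5:5, 6:2, 7:3, 8:2, 9:2
Odd-degree vertices: 5, 7.

2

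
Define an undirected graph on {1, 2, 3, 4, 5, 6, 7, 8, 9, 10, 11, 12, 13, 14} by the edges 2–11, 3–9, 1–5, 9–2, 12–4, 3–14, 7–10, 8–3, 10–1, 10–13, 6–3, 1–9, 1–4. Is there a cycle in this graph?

|V| = 14, |E| = 13, number of components = 1.
A forest on 14 vertices with 1 component has exactly 13 edges, which matches — so no cycle.

No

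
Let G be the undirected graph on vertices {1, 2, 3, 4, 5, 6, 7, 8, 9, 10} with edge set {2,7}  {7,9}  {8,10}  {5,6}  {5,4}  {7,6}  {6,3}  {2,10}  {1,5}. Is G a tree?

The graph has 10 vertices and 9 edges.
Connected and |E| = |V| - 1, which characterizes a tree.

Yes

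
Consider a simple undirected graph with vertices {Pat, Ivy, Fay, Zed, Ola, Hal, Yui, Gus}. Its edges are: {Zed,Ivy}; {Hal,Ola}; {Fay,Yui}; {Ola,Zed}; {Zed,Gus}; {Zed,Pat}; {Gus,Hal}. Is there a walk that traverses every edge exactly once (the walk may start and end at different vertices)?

Degrees: Pat:1, Ivy:1, Fay:1, Zed:4, Ola:2, Hal:2, Yui:1, Gus:2
Odd-degree vertices: Pat, Ivy, Fay, Yui (4 total).
An Eulerian trail requires 0 or 2 odd-degree vertices; here there are 4.

No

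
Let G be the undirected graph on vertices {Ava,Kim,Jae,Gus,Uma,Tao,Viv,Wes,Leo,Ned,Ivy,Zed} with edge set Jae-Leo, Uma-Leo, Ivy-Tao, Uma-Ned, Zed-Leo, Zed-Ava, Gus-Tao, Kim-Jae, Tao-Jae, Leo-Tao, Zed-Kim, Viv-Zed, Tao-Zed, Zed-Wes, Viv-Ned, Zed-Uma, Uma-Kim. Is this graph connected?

Yes

A breadth-first search from Ava visits Ava, Zed, Tao, Viv, Uma, Kim, Wes, Leo, Jae, Ivy, Gus, Ned — all 12 vertices — so the graph is connected.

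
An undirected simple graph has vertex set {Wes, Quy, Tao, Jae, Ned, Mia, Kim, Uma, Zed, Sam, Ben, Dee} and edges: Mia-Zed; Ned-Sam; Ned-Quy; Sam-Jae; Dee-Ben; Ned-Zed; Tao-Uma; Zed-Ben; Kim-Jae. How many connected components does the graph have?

3

Component: {Wes}
Component: {Tao, Uma}
Component: {Quy, Jae, Ned, Mia, Kim, Zed, Sam, Ben, Dee}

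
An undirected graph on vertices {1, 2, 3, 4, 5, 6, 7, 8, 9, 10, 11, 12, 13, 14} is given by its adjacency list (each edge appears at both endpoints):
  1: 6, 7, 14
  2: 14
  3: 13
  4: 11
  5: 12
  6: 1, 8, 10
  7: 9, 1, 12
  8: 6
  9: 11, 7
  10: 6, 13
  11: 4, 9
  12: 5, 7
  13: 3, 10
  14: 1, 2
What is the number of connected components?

1

Component: {1, 2, 3, 4, 5, 6, 7, 8, 9, 10, 11, 12, 13, 14}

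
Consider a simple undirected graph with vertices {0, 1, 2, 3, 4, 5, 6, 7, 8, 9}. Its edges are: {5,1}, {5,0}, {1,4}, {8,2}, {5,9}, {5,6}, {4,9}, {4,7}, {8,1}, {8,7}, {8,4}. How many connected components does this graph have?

2

Component: {3}
Component: {0, 1, 2, 4, 5, 6, 7, 8, 9}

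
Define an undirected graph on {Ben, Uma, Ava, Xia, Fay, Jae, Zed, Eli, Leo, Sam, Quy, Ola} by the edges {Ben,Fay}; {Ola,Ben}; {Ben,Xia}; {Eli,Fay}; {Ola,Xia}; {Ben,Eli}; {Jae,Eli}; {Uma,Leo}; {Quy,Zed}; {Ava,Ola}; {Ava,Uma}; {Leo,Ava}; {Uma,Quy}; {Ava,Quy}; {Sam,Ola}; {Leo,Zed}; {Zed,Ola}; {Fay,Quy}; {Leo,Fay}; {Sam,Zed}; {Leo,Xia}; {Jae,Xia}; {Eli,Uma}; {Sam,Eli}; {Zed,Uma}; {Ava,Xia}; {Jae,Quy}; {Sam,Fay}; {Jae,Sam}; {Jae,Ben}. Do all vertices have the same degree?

Yes

Degrees: Ben:5, Uma:5, Ava:5, Xia:5, Fay:5, Jae:5, Zed:5, Eli:5, Leo:5, Sam:5, Quy:5, Ola:5
All degrees equal 5; the graph is regular.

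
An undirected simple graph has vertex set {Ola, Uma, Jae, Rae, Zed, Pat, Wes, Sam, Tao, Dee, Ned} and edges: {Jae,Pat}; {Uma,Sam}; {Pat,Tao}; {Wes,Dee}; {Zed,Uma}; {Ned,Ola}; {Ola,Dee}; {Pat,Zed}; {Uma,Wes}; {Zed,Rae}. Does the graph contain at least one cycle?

|V| = 11, |E| = 10, number of components = 1.
A forest on 11 vertices with 1 component has exactly 10 edges, which matches — so no cycle.

No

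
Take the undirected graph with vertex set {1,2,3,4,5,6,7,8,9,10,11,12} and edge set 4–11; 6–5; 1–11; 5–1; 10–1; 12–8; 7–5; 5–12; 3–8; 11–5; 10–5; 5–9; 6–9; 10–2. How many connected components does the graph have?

Component: {1, 2, 3, 4, 5, 6, 7, 8, 9, 10, 11, 12}

1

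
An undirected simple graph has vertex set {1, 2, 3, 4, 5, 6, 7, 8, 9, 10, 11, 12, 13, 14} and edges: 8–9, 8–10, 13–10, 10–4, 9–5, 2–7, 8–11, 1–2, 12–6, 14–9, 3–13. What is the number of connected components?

Component: {6, 12}
Component: {1, 2, 7}
Component: {3, 4, 5, 8, 9, 10, 11, 13, 14}

3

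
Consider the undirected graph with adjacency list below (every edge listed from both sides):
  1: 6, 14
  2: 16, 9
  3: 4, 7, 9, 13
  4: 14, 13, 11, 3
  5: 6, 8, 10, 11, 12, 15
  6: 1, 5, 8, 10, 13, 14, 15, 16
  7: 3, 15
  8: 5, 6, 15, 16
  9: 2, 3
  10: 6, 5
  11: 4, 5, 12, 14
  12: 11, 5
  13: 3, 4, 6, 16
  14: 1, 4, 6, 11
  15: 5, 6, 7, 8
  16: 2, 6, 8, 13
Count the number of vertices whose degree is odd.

0

Degrees: 1:2, 2:2, 3:4, 4:4, 5:6, 6:8, 7:2, 8:4, 9:2, 10:2, 11:4, 12:2, 13:4, 14:4, 15:4, 16:4
Odd-degree vertices: none.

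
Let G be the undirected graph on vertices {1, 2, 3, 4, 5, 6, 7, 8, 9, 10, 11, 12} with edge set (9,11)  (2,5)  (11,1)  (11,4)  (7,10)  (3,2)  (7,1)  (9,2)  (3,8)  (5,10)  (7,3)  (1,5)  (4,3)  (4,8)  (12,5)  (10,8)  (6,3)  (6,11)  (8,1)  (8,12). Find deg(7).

Neighbors of 7: 1, 3, 10.

3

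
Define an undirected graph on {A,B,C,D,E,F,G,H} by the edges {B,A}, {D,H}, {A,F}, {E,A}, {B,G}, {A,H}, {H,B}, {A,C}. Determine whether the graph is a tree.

|V| = 8, |E| = 8.
A tree on 8 vertices has exactly 7 edges; this graph has 8, so it contains a cycle and is not a tree.

No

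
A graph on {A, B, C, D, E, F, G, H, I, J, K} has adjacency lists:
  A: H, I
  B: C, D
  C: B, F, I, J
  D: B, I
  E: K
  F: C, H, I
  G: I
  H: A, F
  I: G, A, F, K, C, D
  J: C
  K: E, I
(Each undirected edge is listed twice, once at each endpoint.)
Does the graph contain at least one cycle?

Yes

|V| = 11, |E| = 13, number of components = 1.
One cycle is I-D-B-C-I.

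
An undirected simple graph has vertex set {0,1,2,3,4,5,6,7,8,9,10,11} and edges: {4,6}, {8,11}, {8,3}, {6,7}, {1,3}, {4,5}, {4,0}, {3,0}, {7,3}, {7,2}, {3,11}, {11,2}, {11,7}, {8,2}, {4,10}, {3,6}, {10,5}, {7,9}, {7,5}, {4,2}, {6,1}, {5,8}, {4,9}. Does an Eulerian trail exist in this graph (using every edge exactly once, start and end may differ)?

Yes

Degrees: 0:2, 1:2, 2:4, 3:6, 4:6, 5:4, 6:4, 7:6, 8:4, 9:2, 10:2, 11:4
Odd-degree vertices: none (0 total).
With 0 odd-degree vertices and all edges in one connected piece, an Eulerian trail exists.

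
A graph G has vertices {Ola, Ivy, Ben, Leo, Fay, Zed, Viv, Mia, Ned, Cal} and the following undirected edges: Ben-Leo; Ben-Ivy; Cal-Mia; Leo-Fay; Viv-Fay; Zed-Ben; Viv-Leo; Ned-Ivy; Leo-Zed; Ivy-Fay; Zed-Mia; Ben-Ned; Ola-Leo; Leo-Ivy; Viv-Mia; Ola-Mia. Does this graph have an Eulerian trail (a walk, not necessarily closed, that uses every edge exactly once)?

No

Degrees: Ola:2, Ivy:4, Ben:4, Leo:6, Fay:3, Zed:3, Viv:3, Mia:4, Ned:2, Cal:1
Odd-degree vertices: Fay, Zed, Viv, Cal (4 total).
With 4 odd-degree vertices (more than two), no single trail can use every edge.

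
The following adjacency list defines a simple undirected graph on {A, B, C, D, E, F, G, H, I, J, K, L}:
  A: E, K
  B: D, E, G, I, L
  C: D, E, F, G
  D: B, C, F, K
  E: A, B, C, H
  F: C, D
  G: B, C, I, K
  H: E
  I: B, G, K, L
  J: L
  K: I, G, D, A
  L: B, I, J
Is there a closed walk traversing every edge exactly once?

No

Degrees: A:2, B:5, C:4, D:4, E:4, F:2, G:4, H:1, I:4, J:1, K:4, L:3
Vertices with odd degree: B, H, J, L. An Eulerian circuit requires all degrees even.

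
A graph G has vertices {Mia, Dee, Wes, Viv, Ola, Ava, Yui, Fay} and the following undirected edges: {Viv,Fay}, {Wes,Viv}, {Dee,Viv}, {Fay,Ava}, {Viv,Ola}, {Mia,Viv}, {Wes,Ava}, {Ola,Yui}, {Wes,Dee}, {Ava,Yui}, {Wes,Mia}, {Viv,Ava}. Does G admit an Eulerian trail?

Degrees: Mia:2, Dee:2, Wes:4, Viv:6, Ola:2, Ava:4, Yui:2, Fay:2
Odd-degree vertices: none (0 total).
The non-isolated vertices are connected and exactly 0 have odd degree, so an Eulerian trail exists.

Yes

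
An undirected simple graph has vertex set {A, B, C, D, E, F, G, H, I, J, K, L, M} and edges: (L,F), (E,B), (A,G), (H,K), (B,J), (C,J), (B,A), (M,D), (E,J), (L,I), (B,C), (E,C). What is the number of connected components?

4

Component: {D, M}
Component: {H, K}
Component: {F, I, L}
Component: {A, B, C, E, G, J}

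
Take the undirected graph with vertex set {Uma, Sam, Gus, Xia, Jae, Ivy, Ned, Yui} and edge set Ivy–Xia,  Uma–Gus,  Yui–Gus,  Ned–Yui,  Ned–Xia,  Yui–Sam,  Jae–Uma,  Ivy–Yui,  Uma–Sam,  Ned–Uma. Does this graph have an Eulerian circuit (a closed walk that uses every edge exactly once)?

Degrees: Uma:4, Sam:2, Gus:2, Xia:2, Jae:1, Ivy:2, Ned:3, Yui:4
Jae, Ned have odd degree; an Eulerian circuit needs every degree to be even, so none exists.

No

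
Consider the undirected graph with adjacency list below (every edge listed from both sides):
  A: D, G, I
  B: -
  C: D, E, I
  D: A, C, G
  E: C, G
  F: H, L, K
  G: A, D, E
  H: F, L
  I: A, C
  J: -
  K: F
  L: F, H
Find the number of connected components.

Component: {B}
Component: {J}
Component: {F, H, K, L}
Component: {A, C, D, E, G, I}

4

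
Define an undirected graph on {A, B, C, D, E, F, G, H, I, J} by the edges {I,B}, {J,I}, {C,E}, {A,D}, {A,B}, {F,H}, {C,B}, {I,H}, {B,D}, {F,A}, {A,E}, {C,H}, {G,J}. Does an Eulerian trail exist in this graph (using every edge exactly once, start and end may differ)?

No

Degrees: A:4, B:4, C:3, D:2, E:2, F:2, G:1, H:3, I:3, J:2
Odd-degree vertices: C, G, H, I (4 total).
With 4 odd-degree vertices (more than two), no single trail can use every edge.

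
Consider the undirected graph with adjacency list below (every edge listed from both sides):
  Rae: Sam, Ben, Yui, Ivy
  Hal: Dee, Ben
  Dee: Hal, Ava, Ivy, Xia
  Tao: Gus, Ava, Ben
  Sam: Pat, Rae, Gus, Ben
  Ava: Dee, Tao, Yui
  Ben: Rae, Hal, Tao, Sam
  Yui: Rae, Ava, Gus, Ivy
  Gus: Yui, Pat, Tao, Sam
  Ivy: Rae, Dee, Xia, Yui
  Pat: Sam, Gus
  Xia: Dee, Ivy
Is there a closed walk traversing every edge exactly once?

Degrees: Rae:4, Hal:2, Dee:4, Tao:3, Sam:4, Ava:3, Ben:4, Yui:4, Gus:4, Ivy:4, Pat:2, Xia:2
Tao, Ava have odd degree; an Eulerian circuit needs every degree to be even, so none exists.

No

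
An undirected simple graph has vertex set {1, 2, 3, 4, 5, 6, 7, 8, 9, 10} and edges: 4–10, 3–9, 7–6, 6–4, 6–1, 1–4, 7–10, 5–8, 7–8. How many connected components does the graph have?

Component: {2}
Component: {3, 9}
Component: {1, 4, 5, 6, 7, 8, 10}

3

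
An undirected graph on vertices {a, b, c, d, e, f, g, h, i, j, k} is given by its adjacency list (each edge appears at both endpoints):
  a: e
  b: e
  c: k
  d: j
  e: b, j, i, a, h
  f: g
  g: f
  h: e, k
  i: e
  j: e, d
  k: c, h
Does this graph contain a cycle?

The graph has 11 vertices, 9 edges, and 2 connected components.
A forest on 11 vertices with 2 components has exactly 9 edges, which matches — so no cycle.

No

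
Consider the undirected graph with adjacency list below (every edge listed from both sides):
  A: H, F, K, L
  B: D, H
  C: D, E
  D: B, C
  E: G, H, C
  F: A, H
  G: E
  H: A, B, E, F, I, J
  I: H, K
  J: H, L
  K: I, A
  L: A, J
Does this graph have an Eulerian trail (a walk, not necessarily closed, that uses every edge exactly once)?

Yes

Degrees: A:4, B:2, C:2, D:2, E:3, F:2, G:1, H:6, I:2, J:2, K:2, L:2
Odd-degree vertices: E, G (2 total).
With 2 odd-degree vertices and all edges in one connected piece, an Eulerian trail exists (from E to G).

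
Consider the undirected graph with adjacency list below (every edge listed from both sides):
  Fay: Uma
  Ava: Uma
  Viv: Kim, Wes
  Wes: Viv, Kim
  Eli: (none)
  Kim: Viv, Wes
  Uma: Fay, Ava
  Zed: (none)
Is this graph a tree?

The graph has 8 vertices and 5 edges.
It is not connected, so it is not a tree.

No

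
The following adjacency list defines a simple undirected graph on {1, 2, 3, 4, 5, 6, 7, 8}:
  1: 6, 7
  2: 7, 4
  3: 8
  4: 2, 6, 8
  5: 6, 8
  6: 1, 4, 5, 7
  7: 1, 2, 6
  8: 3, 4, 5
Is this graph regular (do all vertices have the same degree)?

No

Degrees: 1:2, 2:2, 3:1, 4:3, 5:2, 6:4, 7:3, 8:3
Vertex 3 has degree 1 while 6 has degree 4, so the graph is not regular.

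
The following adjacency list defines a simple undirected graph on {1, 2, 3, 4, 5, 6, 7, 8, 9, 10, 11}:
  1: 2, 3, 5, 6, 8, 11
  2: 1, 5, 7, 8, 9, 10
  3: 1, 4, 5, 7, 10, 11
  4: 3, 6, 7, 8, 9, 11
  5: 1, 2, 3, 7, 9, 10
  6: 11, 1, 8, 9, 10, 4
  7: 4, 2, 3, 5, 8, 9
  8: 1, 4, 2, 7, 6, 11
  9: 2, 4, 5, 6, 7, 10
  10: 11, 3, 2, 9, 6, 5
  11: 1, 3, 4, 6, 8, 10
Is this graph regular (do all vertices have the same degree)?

Yes

Degrees: 1:6, 2:6, 3:6, 4:6, 5:6, 6:6, 7:6, 8:6, 9:6, 10:6, 11:6
Every vertex has degree 6, so the graph is 6-regular.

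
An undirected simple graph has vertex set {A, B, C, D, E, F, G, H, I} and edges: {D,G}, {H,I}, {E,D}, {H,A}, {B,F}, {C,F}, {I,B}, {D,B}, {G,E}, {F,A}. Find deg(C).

1

Neighbors of C: F.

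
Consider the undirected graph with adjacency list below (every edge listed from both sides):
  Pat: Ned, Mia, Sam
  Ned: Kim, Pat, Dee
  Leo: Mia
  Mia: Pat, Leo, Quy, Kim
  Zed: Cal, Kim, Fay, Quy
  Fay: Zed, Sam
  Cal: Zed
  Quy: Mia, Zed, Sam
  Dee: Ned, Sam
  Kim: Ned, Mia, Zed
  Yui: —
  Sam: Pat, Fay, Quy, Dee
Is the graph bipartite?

Color {Ned, Mia, Zed, Yui, Sam} black and {Pat, Leo, Fay, Cal, Quy, Dee, Kim} white. No edge joins two same-colored vertices, so the graph is bipartite.

Yes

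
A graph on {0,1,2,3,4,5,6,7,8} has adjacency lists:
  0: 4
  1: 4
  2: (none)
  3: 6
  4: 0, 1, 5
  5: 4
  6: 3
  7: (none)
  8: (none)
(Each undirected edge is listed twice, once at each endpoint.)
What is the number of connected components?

5

Component: {2}
Component: {7}
Component: {8}
Component: {3, 6}
Component: {0, 1, 4, 5}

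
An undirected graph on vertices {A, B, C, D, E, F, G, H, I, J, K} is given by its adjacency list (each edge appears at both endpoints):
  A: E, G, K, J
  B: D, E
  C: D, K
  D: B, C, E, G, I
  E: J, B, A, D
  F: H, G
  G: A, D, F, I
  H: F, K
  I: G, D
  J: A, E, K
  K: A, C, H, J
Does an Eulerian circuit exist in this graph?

Degrees: A:4, B:2, C:2, D:5, E:4, F:2, G:4, H:2, I:2, J:3, K:4
Vertices with odd degree: D, J. An Eulerian circuit requires all degrees even.

No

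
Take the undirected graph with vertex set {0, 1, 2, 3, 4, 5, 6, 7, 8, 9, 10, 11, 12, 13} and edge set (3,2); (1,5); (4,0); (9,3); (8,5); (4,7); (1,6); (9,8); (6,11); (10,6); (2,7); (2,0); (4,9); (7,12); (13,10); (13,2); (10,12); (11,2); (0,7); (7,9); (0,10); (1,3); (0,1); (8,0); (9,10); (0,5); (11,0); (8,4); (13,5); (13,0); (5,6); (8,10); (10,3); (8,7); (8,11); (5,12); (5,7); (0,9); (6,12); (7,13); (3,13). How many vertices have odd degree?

Degrees: 0:10, 1:4, 2:5, 3:5, 4:4, 5:7, 6:5, 7:8, 8:7, 9:6, 10:7, 11:4, 12:4, 13:6
Odd-degree vertices: 2, 3, 5, 6, 8, 10.

6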